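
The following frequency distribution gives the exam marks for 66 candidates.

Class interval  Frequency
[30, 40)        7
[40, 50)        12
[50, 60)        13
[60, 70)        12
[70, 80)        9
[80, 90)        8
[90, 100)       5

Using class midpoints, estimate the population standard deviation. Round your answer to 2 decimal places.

Midpoints: 35, 45, 55, 65, 75, 85, 95
n = 66, Σfm = 4110, mean = 62.2727
Σfm² = 276450
Σf(m − x̄)² = Σfm² − (Σfm)²/n = 276450 − 4110²/66 = 20509.0909
Population variance = 20509.0909 / 66 = 310.7438
Standard deviation = √310.7438 = 17.6279

17.63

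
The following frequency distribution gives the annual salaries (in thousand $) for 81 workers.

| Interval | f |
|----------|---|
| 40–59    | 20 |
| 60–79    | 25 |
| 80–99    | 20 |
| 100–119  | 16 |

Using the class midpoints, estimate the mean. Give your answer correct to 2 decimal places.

77.40

Midpoints: 49.5, 69.5, 89.5, 109.5
Σfm = 20×49.5 + 25×69.5 + 20×89.5 + 16×109.5 = 6269.5
n = Σf = 81
Mean = 6269.5 / 81 = 77.4012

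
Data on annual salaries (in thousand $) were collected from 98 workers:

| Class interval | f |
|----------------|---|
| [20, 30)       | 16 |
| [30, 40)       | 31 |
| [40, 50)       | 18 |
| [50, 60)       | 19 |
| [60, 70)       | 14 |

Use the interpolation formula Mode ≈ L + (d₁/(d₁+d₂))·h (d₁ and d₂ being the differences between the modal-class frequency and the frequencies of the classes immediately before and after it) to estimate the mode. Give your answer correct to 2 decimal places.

Modal class: [30, 40) (highest frequency 31).
d₁ = 31 − 16 = 15, d₂ = 31 − 18 = 13
Mode ≈ 30 + (15/(15+13)) × 10 = 30 + 5.3571 = 35.3571

35.36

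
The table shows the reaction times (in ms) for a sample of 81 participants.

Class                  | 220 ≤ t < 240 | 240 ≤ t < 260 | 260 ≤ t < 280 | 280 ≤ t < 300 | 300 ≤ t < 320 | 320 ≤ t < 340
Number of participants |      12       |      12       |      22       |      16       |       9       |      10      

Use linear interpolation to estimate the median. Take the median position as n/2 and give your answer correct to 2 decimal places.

275.00

Cumulative frequencies: 12, 24, 46, 62, 71, 81
n = 81; position = n/2 = 40.5.
This falls in the class 260 ≤ t < 280: L = 260, F = 24, f = 22, h = 20.
Median ≈ 260 + ((40.5 − 24) / 22) × 20 = 275.0000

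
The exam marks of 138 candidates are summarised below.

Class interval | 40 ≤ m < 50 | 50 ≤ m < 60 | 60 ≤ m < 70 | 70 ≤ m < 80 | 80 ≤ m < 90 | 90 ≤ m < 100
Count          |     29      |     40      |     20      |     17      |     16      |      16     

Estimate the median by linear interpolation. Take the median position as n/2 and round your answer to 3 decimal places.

60.000

Cumulative frequencies: 29, 69, 89, 106, 122, 138
n = 138; position = n/2 = 69.
This falls in the class 50 ≤ m < 60: L = 50, F = 29, f = 40, h = 10.
Median ≈ 50 + ((69 − 29) / 40) × 10 = 60.0000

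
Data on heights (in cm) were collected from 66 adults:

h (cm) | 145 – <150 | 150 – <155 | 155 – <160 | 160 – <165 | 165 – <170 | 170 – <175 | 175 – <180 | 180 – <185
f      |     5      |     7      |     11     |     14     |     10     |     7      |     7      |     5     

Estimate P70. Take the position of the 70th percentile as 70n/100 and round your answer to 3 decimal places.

169.600

Cumulative frequencies: 5, 12, 23, 37, 47, 54, 61, 66
n = 66; position = 70n/100 = 46.2.
This falls in the class 165 – <170: L = 165, F = 37, f = 10, h = 5.
70th percentile ≈ 165 + ((46.2 − 37) / 10) × 5 = 169.6000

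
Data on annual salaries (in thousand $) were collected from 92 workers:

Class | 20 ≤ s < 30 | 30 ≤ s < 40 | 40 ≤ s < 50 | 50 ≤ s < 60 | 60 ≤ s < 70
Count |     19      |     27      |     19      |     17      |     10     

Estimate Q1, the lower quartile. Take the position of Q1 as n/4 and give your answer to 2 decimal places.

Cumulative frequencies: 19, 46, 65, 82, 92
n = 92; position = n/4 = 23.
This falls in the class 30 ≤ s < 40: L = 30, F = 19, f = 27, h = 10.
Lower quartile ≈ 30 + ((23 − 19) / 27) × 10 = 31.4815

31.48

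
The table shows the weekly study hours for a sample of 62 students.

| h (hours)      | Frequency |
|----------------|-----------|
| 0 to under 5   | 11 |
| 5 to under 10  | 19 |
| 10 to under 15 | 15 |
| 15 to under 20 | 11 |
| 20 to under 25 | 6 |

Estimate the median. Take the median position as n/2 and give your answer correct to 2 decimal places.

Cumulative frequencies: 11, 30, 45, 56, 62
n = 62; position = n/2 = 31.
This falls in the class 10 to under 15: L = 10, F = 30, f = 15, h = 5.
Median ≈ 10 + ((31 − 30) / 15) × 5 = 10.3333

10.33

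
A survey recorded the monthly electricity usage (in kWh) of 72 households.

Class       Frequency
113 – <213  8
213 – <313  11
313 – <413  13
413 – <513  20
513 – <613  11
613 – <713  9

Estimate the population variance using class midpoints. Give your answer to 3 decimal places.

Midpoints: 163, 263, 363, 463, 563, 663
n = 72, Σfm = 30336, mean = 421.3333
Σfm² = 14416568
Σf(m − x̄)² = Σfm² − (Σfm)²/n = 14416568 − 30336²/72 = 1635000.0000
Population variance = 1635000.0000 / 72 = 22708.3333

22708.333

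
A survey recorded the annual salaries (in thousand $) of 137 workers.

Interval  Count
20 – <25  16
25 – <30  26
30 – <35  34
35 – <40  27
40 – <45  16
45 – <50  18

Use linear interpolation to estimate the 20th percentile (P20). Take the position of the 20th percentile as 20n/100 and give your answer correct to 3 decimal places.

Cumulative frequencies: 16, 42, 76, 103, 119, 137
n = 137; position = 20n/100 = 27.4.
This falls in the class 25 – <30: L = 25, F = 16, f = 26, h = 5.
20th percentile ≈ 25 + ((27.4 − 16) / 26) × 5 = 27.1923

27.192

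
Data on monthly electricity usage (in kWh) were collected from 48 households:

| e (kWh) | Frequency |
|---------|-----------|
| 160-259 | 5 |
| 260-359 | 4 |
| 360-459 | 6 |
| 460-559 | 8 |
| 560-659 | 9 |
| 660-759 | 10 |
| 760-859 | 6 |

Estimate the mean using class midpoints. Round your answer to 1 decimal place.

Midpoints: 209.5, 309.5, 409.5, 509.5, 609.5, 709.5, 809.5
Σfm = 5×209.5 + 4×309.5 + 6×409.5 + 8×509.5 + 9×609.5 + 10×709.5 + 6×809.5 = 26256
n = Σf = 48
Mean = 26256 / 48 = 547.0000

547.0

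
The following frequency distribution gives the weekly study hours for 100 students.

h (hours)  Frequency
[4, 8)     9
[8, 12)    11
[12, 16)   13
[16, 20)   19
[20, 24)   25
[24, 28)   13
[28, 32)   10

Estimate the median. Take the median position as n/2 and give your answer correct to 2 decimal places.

19.58

Cumulative frequencies: 9, 20, 33, 52, 77, 90, 100
n = 100; position = n/2 = 50.
This falls in the class [16, 20): L = 16, F = 33, f = 19, h = 4.
Median ≈ 16 + ((50 − 33) / 19) × 4 = 19.5789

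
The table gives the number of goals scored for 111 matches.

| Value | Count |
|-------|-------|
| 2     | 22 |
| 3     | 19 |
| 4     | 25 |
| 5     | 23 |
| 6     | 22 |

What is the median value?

Cumulative frequencies: 22, 41, 66, 89, 111
n = 111, so the median is the value in position (n+1)/2 = 56.
Position 56 falls at value 4.

4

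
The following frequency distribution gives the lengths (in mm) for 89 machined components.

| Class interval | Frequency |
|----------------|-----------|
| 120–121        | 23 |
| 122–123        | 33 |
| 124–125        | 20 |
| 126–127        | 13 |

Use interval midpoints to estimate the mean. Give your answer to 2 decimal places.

Midpoints: 120.5, 122.5, 124.5, 126.5
Σfm = 23×120.5 + 33×122.5 + 20×124.5 + 13×126.5 = 10948.5
n = Σf = 89
Mean = 10948.5 / 89 = 123.0169

123.02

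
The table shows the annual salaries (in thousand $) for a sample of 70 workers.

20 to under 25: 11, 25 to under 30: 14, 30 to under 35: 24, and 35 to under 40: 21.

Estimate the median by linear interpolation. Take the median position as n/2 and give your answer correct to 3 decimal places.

32.083

Cumulative frequencies: 11, 25, 49, 70
n = 70; position = n/2 = 35.
This falls in the class 30 to under 35: L = 30, F = 25, f = 24, h = 5.
Median ≈ 30 + ((35 − 25) / 24) × 5 = 32.0833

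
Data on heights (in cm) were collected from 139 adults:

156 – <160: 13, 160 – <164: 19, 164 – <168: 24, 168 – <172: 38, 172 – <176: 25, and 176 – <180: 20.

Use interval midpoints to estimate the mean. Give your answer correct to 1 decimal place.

Midpoints: 158, 162, 166, 170, 174, 178
Σfm = 13×158 + 19×162 + 24×166 + 38×170 + 25×174 + 20×178 = 23486
n = Σf = 139
Mean = 23486 / 139 = 168.9640

169.0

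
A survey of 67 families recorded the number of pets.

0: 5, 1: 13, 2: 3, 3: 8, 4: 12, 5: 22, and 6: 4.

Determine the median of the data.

Cumulative frequencies: 5, 18, 21, 29, 41, 63, 67
n = 67, so the median is the value in position (n+1)/2 = 34.
Position 34 falls at value 4.

4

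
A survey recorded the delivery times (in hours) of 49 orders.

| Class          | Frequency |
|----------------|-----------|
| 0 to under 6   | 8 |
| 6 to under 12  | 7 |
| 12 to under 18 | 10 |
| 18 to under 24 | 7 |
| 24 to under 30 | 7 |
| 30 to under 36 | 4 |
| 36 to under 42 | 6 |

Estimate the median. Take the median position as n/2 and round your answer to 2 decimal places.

Cumulative frequencies: 8, 15, 25, 32, 39, 43, 49
n = 49; position = n/2 = 24.5.
This falls in the class 12 to under 18: L = 12, F = 15, f = 10, h = 6.
Median ≈ 12 + ((24.5 − 15) / 10) × 6 = 17.7000

17.70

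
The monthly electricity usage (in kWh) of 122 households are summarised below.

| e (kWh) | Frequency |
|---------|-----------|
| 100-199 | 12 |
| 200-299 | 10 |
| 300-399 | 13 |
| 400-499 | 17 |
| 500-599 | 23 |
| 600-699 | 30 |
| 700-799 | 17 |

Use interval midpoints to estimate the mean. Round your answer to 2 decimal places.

Midpoints: 149.5, 249.5, 349.5, 449.5, 549.5, 649.5, 749.5
Σfm = 12×149.5 + 10×249.5 + 13×349.5 + 17×449.5 + 23×549.5 + 30×649.5 + 17×749.5 = 61339
n = Σf = 122
Mean = 61339 / 122 = 502.7787

502.78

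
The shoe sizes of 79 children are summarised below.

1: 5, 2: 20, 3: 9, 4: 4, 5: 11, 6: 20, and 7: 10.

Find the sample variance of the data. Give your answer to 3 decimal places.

3.992

Values: 1, 2, 3, 4, 5, 6, 7
n = 79, Σfx = 333, mean = 4.2152
Σfx² = 1715
Σf(x − x̄)² = Σfx² − (Σfx)²/n = 1715 − 333²/79 = 311.3418
Sample variance = 311.3418 / 78 = 3.9916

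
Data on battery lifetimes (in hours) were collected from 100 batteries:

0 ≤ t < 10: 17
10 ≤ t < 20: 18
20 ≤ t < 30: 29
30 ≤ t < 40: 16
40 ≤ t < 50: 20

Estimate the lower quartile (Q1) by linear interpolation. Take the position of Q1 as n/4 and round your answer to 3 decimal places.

Cumulative frequencies: 17, 35, 64, 80, 100
n = 100; position = n/4 = 25.
This falls in the class 10 ≤ t < 20: L = 10, F = 17, f = 18, h = 10.
Lower quartile ≈ 10 + ((25 − 17) / 18) × 10 = 14.4444

14.444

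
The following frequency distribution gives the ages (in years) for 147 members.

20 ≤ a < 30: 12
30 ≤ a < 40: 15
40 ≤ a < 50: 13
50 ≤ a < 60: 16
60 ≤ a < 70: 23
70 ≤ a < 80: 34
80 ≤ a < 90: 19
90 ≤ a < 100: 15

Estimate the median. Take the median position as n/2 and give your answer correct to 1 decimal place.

67.6

Cumulative frequencies: 12, 27, 40, 56, 79, 113, 132, 147
n = 147; position = n/2 = 73.5.
This falls in the class 60 ≤ a < 70: L = 60, F = 56, f = 23, h = 10.
Median ≈ 60 + ((73.5 − 56) / 23) × 10 = 67.6087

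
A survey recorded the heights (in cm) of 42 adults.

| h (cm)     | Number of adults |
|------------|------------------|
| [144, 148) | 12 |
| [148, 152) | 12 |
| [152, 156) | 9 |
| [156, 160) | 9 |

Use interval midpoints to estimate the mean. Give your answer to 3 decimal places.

Midpoints: 146, 150, 154, 158
Σfm = 12×146 + 12×150 + 9×154 + 9×158 = 6360
n = Σf = 42
Mean = 6360 / 42 = 151.4286

151.429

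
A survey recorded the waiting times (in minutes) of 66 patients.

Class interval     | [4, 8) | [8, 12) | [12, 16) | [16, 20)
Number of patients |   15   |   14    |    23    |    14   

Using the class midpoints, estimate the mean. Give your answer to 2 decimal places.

Midpoints: 6, 10, 14, 18
Σfm = 15×6 + 14×10 + 23×14 + 14×18 = 804
n = Σf = 66
Mean = 804 / 66 = 12.1818

12.18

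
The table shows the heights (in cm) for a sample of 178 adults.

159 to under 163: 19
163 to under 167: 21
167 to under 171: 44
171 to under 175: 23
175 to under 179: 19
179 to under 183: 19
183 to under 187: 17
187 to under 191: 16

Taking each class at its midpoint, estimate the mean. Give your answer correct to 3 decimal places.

Midpoints: 161, 165, 169, 173, 177, 181, 185, 189
Σfm = 19×161 + 21×165 + 44×169 + 23×173 + 19×177 + 19×181 + 17×185 + 16×189 = 30910
n = Σf = 178
Mean = 30910 / 178 = 173.6517

173.652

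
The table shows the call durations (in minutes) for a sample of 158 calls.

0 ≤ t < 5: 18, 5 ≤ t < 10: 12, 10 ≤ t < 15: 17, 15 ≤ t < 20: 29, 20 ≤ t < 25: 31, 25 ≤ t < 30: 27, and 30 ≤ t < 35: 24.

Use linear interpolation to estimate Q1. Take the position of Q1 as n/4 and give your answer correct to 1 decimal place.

Cumulative frequencies: 18, 30, 47, 76, 107, 134, 158
n = 158; position = n/4 = 39.5.
This falls in the class 10 ≤ t < 15: L = 10, F = 30, f = 17, h = 5.
Lower quartile ≈ 10 + ((39.5 − 30) / 17) × 5 = 12.7941

12.8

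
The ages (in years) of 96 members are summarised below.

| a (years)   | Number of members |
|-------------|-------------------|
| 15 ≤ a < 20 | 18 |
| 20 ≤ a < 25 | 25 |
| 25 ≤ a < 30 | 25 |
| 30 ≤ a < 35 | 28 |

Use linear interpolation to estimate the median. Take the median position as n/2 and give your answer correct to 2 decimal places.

Cumulative frequencies: 18, 43, 68, 96
n = 96; position = n/2 = 48.
This falls in the class 25 ≤ a < 30: L = 25, F = 43, f = 25, h = 5.
Median ≈ 25 + ((48 − 43) / 25) × 5 = 26.0000

26.00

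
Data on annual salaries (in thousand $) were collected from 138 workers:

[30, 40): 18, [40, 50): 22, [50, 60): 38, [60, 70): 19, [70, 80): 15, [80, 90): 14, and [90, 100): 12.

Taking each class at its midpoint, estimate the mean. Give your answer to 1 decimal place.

60.9

Midpoints: 35, 45, 55, 65, 75, 85, 95
Σfm = 18×35 + 22×45 + 38×55 + 19×65 + 15×75 + 14×85 + 12×95 = 8400
n = Σf = 138
Mean = 8400 / 138 = 60.8696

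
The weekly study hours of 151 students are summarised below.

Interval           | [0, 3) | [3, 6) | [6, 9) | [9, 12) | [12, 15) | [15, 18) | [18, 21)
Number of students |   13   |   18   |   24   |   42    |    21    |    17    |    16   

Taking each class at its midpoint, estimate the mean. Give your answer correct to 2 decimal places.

10.58

Midpoints: 1.5, 4.5, 7.5, 10.5, 13.5, 16.5, 19.5
Σfm = 13×1.5 + 18×4.5 + 24×7.5 + 42×10.5 + 21×13.5 + 17×16.5 + 16×19.5 = 1597.5
n = Σf = 151
Mean = 1597.5 / 151 = 10.5795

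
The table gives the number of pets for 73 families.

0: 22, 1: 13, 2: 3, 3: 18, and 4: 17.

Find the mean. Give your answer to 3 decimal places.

1.932

Values: 0, 1, 2, 3, 4
Σfx = 22×0 + 13×1 + 3×2 + 18×3 + 17×4 = 141
n = Σf = 73
Mean = 141 / 73 = 1.9315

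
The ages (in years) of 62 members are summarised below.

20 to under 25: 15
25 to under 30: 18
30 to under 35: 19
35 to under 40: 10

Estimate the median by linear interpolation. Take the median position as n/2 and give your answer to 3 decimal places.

Cumulative frequencies: 15, 33, 52, 62
n = 62; position = n/2 = 31.
This falls in the class 25 to under 30: L = 25, F = 15, f = 18, h = 5.
Median ≈ 25 + ((31 − 15) / 18) × 5 = 29.4444

29.444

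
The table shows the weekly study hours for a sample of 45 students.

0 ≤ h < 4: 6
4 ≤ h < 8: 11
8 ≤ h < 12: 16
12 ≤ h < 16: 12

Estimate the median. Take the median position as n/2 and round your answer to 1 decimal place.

9.4

Cumulative frequencies: 6, 17, 33, 45
n = 45; position = n/2 = 22.5.
This falls in the class 8 ≤ h < 12: L = 8, F = 17, f = 16, h = 4.
Median ≈ 8 + ((22.5 − 17) / 16) × 4 = 9.3750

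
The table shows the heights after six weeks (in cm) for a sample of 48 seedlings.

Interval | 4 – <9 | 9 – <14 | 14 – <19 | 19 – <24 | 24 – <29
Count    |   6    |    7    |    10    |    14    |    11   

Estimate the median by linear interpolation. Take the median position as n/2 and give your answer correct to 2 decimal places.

Cumulative frequencies: 6, 13, 23, 37, 48
n = 48; position = n/2 = 24.
This falls in the class 19 – <24: L = 19, F = 23, f = 14, h = 5.
Median ≈ 19 + ((24 − 23) / 14) × 5 = 19.3571

19.36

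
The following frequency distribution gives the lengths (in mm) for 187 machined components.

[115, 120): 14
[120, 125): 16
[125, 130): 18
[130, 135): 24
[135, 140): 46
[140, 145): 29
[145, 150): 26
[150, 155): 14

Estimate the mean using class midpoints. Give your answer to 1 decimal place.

Midpoints: 117.5, 122.5, 127.5, 132.5, 137.5, 142.5, 147.5, 152.5
Σfm = 14×117.5 + 16×122.5 + 18×127.5 + 24×132.5 + 46×137.5 + 29×142.5 + 26×147.5 + 14×152.5 = 25507.5
n = Σf = 187
Mean = 25507.5 / 187 = 136.4037

136.4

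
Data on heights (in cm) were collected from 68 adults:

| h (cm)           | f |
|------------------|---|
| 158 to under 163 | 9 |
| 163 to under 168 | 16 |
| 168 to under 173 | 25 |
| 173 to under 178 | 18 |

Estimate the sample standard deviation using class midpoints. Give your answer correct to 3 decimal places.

Midpoints: 160.5, 165.5, 170.5, 175.5
n = 68, Σfm = 11514, mean = 169.3235
Σfm² = 1951247
Σf(m − x̄)² = Σfm² − (Σfm)²/n = 1951247 − 11514²/68 = 1655.8824
Sample variance = 1655.8824 / 67 = 24.7147
Standard deviation = √24.7147 = 4.9714

4.971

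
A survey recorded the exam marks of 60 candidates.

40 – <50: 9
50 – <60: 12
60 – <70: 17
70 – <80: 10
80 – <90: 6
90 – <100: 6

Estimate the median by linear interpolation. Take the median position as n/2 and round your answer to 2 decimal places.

Cumulative frequencies: 9, 21, 38, 48, 54, 60
n = 60; position = n/2 = 30.
This falls in the class 60 – <70: L = 60, F = 21, f = 17, h = 10.
Median ≈ 60 + ((30 − 21) / 17) × 10 = 65.2941

65.29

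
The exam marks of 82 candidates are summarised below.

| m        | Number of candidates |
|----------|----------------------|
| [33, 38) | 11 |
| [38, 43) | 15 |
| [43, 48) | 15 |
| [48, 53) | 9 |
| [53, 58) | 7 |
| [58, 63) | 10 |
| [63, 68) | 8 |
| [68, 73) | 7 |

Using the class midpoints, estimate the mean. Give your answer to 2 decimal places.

50.56

Midpoints: 35.5, 40.5, 45.5, 50.5, 55.5, 60.5, 65.5, 70.5
Σfm = 11×35.5 + 15×40.5 + 15×45.5 + 9×50.5 + 7×55.5 + 10×60.5 + 8×65.5 + 7×70.5 = 4146
n = Σf = 82
Mean = 4146 / 82 = 50.5610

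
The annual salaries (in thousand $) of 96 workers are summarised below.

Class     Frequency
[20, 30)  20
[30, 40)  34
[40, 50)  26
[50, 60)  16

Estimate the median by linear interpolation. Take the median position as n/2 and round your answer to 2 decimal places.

Cumulative frequencies: 20, 54, 80, 96
n = 96; position = n/2 = 48.
This falls in the class [30, 40): L = 30, F = 20, f = 34, h = 10.
Median ≈ 30 + ((48 − 20) / 34) × 10 = 38.2353

38.24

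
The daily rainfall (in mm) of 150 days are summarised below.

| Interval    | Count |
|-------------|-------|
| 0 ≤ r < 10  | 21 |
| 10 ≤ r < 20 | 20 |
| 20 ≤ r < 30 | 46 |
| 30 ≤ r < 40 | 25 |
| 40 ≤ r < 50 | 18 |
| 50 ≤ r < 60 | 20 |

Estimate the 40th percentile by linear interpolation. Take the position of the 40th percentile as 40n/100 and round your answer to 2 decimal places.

24.13

Cumulative frequencies: 21, 41, 87, 112, 130, 150
n = 150; position = 40n/100 = 60.
This falls in the class 20 ≤ r < 30: L = 20, F = 41, f = 46, h = 10.
40th percentile ≈ 20 + ((60 − 41) / 46) × 10 = 24.1304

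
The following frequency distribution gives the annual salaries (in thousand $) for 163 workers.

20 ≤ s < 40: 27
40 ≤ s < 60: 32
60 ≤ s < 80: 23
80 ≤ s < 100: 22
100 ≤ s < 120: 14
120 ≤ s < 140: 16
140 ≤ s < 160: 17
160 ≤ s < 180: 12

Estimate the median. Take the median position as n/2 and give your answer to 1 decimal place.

Cumulative frequencies: 27, 59, 82, 104, 118, 134, 151, 163
n = 163; position = n/2 = 81.5.
This falls in the class 60 ≤ s < 80: L = 60, F = 59, f = 23, h = 20.
Median ≈ 60 + ((81.5 − 59) / 23) × 20 = 79.5652

79.6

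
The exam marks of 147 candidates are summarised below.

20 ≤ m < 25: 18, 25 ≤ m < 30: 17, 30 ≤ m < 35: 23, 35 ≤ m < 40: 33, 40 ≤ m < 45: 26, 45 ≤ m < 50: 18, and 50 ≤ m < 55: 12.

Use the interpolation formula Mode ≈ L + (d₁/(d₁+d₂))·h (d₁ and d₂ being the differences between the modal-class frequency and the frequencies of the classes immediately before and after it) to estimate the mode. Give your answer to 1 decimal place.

Modal class: 35 ≤ m < 40 (highest frequency 33).
d₁ = 33 − 23 = 10, d₂ = 33 − 26 = 7
Mode ≈ 35 + (10/(10+7)) × 5 = 35 + 2.9412 = 37.9412

37.9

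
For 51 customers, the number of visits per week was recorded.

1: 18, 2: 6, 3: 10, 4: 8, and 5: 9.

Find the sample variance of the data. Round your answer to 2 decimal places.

Values: 1, 2, 3, 4, 5
n = 51, Σfx = 137, mean = 2.6863
Σfx² = 485
Σf(x − x̄)² = Σfx² − (Σfx)²/n = 485 − 137²/51 = 116.9804
Sample variance = 116.9804 / 50 = 2.3396

2.34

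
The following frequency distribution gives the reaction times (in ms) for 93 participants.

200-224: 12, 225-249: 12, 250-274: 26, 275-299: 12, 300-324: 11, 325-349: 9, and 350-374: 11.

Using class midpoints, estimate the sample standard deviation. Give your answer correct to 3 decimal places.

Midpoints: 212, 237, 262, 287, 312, 337, 362
n = 93, Σfm = 26091, mean = 280.5484
Σfm² = 7520917
Σf(m − x̄)² = Σfm² − (Σfm)²/n = 7520917 − 26091²/93 = 201129.0323
Sample variance = 201129.0323 / 92 = 2186.1851
Standard deviation = √2186.1851 = 46.7567

46.757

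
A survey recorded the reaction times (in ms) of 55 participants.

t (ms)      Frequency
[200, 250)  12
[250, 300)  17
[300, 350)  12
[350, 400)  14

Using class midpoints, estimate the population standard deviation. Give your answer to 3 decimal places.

Midpoints: 225, 275, 325, 375
n = 55, Σfm = 16525, mean = 300.4545
Σfm² = 5129375
Σf(m − x̄)² = Σfm² − (Σfm)²/n = 5129375 − 16525²/55 = 164363.6364
Population variance = 164363.6364 / 55 = 2988.4298
Standard deviation = √2988.4298 = 54.6665

54.667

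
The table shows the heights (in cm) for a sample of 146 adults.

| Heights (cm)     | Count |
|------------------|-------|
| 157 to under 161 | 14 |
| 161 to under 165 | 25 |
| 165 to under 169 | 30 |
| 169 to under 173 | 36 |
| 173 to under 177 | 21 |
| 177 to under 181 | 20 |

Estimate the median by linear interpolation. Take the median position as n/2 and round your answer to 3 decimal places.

Cumulative frequencies: 14, 39, 69, 105, 126, 146
n = 146; position = n/2 = 73.
This falls in the class 169 to under 173: L = 169, F = 69, f = 36, h = 4.
Median ≈ 169 + ((73 − 69) / 36) × 4 = 169.4444

169.444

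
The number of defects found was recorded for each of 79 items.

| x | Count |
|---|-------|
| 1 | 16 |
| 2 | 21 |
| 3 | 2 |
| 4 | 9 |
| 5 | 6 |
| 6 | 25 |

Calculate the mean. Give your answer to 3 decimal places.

Values: 1, 2, 3, 4, 5, 6
Σfx = 16×1 + 21×2 + 2×3 + 9×4 + 6×5 + 25×6 = 280
n = Σf = 79
Mean = 280 / 79 = 3.5443

3.544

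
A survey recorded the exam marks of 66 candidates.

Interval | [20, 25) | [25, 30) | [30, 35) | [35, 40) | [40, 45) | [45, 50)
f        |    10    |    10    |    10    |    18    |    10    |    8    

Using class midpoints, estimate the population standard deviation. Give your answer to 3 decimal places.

7.893

Midpoints: 22.5, 27.5, 32.5, 37.5, 42.5, 47.5
n = 66, Σfm = 2305, mean = 34.9242
Σfm² = 84612.5
Σf(m − x̄)² = Σfm² − (Σfm)²/n = 84612.5 − 2305²/66 = 4112.1212
Population variance = 4112.1212 / 66 = 62.3049
Standard deviation = √62.3049 = 7.8933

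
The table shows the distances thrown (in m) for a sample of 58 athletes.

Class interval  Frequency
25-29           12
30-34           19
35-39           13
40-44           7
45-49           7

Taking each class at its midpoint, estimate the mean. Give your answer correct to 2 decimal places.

35.10

Midpoints: 27, 32, 37, 42, 47
Σfm = 12×27 + 19×32 + 13×37 + 7×42 + 7×47 = 2036
n = Σf = 58
Mean = 2036 / 58 = 35.1034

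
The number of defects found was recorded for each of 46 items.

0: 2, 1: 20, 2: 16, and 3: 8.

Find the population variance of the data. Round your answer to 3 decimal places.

0.662

Values: 0, 1, 2, 3
n = 46, Σfx = 76, mean = 1.6522
Σfx² = 156
Σf(x − x̄)² = Σfx² − (Σfx)²/n = 156 − 76²/46 = 30.4348
Population variance = 30.4348 / 46 = 0.6616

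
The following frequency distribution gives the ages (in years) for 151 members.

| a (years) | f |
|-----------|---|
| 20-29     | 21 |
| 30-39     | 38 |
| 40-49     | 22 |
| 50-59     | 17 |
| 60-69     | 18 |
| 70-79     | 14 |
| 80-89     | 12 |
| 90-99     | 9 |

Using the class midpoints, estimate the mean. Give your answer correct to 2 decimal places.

51.65

Midpoints: 24.5, 34.5, 44.5, 54.5, 64.5, 74.5, 84.5, 94.5
Σfm = 21×24.5 + 38×34.5 + 22×44.5 + 17×54.5 + 18×64.5 + 14×74.5 + 12×84.5 + 9×94.5 = 7799.5
n = Σf = 151
Mean = 7799.5 / 151 = 51.6523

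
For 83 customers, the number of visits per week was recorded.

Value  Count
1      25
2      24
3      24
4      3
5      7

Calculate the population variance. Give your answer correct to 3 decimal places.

1.396

Values: 1, 2, 3, 4, 5
n = 83, Σfx = 192, mean = 2.3133
Σfx² = 560
Σf(x − x̄)² = Σfx² − (Σfx)²/n = 560 − 192²/83 = 115.8554
Population variance = 115.8554 / 83 = 1.3958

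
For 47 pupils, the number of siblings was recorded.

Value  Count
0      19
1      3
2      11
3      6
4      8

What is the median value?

Cumulative frequencies: 19, 22, 33, 39, 47
n = 47, so the median is the value in position (n+1)/2 = 24.
Position 24 falls at value 2.

2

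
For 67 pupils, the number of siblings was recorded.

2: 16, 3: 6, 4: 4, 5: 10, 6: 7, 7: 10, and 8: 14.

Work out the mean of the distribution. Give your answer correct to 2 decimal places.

Values: 2, 3, 4, 5, 6, 7, 8
Σfx = 16×2 + 6×3 + 4×4 + 10×5 + 7×6 + 10×7 + 14×8 = 340
n = Σf = 67
Mean = 340 / 67 = 5.0746

5.07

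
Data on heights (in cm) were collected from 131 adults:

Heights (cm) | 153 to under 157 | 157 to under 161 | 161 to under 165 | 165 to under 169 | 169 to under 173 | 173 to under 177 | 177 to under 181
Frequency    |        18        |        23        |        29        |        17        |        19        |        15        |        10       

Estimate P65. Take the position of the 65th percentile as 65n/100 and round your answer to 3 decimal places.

168.565

Cumulative frequencies: 18, 41, 70, 87, 106, 121, 131
n = 131; position = 65n/100 = 85.15.
This falls in the class 165 to under 169: L = 165, F = 70, f = 17, h = 4.
65th percentile ≈ 165 + ((85.15 − 70) / 17) × 4 = 168.5647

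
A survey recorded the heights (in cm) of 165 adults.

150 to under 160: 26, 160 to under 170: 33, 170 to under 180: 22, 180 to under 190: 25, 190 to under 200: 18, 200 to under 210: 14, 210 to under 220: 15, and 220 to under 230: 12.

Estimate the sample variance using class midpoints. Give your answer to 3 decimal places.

478.404

Midpoints: 155, 165, 175, 185, 195, 205, 215, 225
n = 165, Σfm = 30255, mean = 183.3636
Σfm² = 5626125
Σf(m − x̄)² = Σfm² − (Σfm)²/n = 5626125 − 30255²/165 = 78458.1818
Sample variance = 78458.1818 / 164 = 478.4035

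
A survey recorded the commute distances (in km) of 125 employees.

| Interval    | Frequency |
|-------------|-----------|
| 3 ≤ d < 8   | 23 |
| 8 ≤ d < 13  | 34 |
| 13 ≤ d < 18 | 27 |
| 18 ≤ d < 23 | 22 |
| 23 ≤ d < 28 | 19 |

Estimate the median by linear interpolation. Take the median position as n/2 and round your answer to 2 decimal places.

14.02

Cumulative frequencies: 23, 57, 84, 106, 125
n = 125; position = n/2 = 62.5.
This falls in the class 13 ≤ d < 18: L = 13, F = 57, f = 27, h = 5.
Median ≈ 13 + ((62.5 − 57) / 27) × 5 = 14.0185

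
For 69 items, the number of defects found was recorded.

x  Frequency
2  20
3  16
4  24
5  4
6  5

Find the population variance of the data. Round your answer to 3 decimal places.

1.369

Values: 2, 3, 4, 5, 6
n = 69, Σfx = 234, mean = 3.3913
Σfx² = 888
Σf(x − x̄)² = Σfx² − (Σfx)²/n = 888 − 234²/69 = 94.4348
Population variance = 94.4348 / 69 = 1.3686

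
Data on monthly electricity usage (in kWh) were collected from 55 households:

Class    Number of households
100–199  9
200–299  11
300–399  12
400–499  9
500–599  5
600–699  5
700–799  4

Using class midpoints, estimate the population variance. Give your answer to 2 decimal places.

Midpoints: 149.5, 249.5, 349.5, 449.5, 549.5, 649.5, 749.5
n = 55, Σfm = 21322.5, mean = 387.6818
Σfm² = 10036163.75
Σf(m − x̄)² = Σfm² − (Σfm)²/n = 10036163.75 − 21322.5²/55 = 1769818.1818
Population variance = 1769818.1818 / 55 = 32178.5124

32178.51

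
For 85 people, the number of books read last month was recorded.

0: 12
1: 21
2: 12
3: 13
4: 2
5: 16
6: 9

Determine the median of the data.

Cumulative frequencies: 12, 33, 45, 58, 60, 76, 85
n = 85, so the median is the value in position (n+1)/2 = 43.
Position 43 falls at value 2.

2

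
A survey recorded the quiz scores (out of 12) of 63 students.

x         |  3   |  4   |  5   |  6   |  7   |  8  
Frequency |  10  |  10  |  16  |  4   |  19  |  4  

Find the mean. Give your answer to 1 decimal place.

Values: 3, 4, 5, 6, 7, 8
Σfx = 10×3 + 10×4 + 16×5 + 4×6 + 19×7 + 4×8 = 339
n = Σf = 63
Mean = 339 / 63 = 5.3810

5.4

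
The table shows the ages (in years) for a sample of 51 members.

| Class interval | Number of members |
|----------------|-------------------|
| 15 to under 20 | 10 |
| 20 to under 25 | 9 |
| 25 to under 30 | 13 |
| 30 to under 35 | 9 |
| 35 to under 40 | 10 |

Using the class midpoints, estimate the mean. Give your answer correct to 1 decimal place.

Midpoints: 17.5, 22.5, 27.5, 32.5, 37.5
Σfm = 10×17.5 + 9×22.5 + 13×27.5 + 9×32.5 + 10×37.5 = 1402.5
n = Σf = 51
Mean = 1402.5 / 51 = 27.5000

27.5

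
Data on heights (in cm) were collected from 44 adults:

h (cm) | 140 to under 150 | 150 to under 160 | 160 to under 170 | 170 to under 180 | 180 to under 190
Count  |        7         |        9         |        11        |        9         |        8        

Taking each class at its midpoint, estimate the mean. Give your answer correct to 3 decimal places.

Midpoints: 145, 155, 165, 175, 185
Σfm = 7×145 + 9×155 + 11×165 + 9×175 + 8×185 = 7280
n = Σf = 44
Mean = 7280 / 44 = 165.4545

165.455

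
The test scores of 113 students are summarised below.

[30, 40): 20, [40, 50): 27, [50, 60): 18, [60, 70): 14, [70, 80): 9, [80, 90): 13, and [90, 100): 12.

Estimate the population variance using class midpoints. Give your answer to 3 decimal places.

391.213

Midpoints: 35, 45, 55, 65, 75, 85, 95
n = 113, Σfm = 6735, mean = 59.6018
Σfm² = 445625
Σf(m − x̄)² = Σfm² − (Σfm)²/n = 445625 − 6735²/113 = 44207.0796
Population variance = 44207.0796 / 113 = 391.2131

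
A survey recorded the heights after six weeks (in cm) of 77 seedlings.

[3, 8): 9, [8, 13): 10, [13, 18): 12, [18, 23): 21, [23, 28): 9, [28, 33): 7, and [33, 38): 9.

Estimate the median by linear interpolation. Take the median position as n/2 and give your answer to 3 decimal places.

Cumulative frequencies: 9, 19, 31, 52, 61, 68, 77
n = 77; position = n/2 = 38.5.
This falls in the class [18, 23): L = 18, F = 31, f = 21, h = 5.
Median ≈ 18 + ((38.5 − 31) / 21) × 5 = 19.7857

19.786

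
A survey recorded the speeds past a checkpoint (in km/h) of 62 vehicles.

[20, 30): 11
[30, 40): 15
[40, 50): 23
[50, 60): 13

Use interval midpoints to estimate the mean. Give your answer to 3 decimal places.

41.129

Midpoints: 25, 35, 45, 55
Σfm = 11×25 + 15×35 + 23×45 + 13×55 = 2550
n = Σf = 62
Mean = 2550 / 62 = 41.1290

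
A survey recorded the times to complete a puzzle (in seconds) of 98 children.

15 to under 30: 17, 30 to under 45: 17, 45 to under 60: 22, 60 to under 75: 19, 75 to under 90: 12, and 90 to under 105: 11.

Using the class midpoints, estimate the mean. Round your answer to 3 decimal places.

Midpoints: 22.5, 37.5, 52.5, 67.5, 82.5, 97.5
Σfm = 17×22.5 + 17×37.5 + 22×52.5 + 19×67.5 + 12×82.5 + 11×97.5 = 5520
n = Σf = 98
Mean = 5520 / 98 = 56.3265

56.327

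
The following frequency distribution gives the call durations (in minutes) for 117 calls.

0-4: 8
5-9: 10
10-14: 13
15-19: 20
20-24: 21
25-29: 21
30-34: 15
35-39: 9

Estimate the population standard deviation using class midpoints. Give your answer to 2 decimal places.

Midpoints: 2, 7, 12, 17, 22, 27, 32, 37
n = 117, Σfm = 2424, mean = 20.7179
Σfm² = 61328
Σf(m − x̄)² = Σfm² − (Σfm)²/n = 61328 − 2424²/117 = 11107.6923
Population variance = 11107.6923 / 117 = 94.9375
Standard deviation = √94.9375 = 9.7436

9.74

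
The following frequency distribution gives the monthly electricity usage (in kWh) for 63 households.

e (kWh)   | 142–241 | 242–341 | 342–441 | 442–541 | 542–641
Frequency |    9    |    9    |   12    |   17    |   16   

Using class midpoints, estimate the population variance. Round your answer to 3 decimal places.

Midpoints: 191.5, 291.5, 391.5, 491.5, 591.5
n = 63, Σfm = 26864.5, mean = 426.4206
Σfm² = 12638751.75
Σf(m − x̄)² = Σfm² − (Σfm)²/n = 12638751.75 − 26864.5²/63 = 1183174.6032
Population variance = 1183174.6032 / 63 = 18780.5493

18780.549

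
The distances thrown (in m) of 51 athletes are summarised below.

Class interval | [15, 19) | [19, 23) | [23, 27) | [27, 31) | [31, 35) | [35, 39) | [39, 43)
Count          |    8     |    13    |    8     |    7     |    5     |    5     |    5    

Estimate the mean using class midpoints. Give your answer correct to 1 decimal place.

Midpoints: 17, 21, 25, 29, 33, 37, 41
Σfm = 8×17 + 13×21 + 8×25 + 7×29 + 5×33 + 5×37 + 5×41 = 1367
n = Σf = 51
Mean = 1367 / 51 = 26.8039

26.8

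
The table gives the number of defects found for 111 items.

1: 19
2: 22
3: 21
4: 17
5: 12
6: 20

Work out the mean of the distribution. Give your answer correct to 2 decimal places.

Values: 1, 2, 3, 4, 5, 6
Σfx = 19×1 + 22×2 + 21×3 + 17×4 + 12×5 + 20×6 = 374
n = Σf = 111
Mean = 374 / 111 = 3.3694

3.37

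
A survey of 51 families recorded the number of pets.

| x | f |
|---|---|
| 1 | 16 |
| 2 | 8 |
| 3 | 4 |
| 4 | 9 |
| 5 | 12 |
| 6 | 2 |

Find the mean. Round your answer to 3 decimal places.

2.980

Values: 1, 2, 3, 4, 5, 6
Σfx = 16×1 + 8×2 + 4×3 + 9×4 + 12×5 + 2×6 = 152
n = Σf = 51
Mean = 152 / 51 = 2.9804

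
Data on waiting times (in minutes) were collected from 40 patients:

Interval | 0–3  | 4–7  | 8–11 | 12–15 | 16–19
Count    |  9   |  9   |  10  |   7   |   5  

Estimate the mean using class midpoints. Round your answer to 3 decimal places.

8.500

Midpoints: 1.5, 5.5, 9.5, 13.5, 17.5
Σfm = 9×1.5 + 9×5.5 + 10×9.5 + 7×13.5 + 5×17.5 = 340
n = Σf = 40
Mean = 340 / 40 = 8.5000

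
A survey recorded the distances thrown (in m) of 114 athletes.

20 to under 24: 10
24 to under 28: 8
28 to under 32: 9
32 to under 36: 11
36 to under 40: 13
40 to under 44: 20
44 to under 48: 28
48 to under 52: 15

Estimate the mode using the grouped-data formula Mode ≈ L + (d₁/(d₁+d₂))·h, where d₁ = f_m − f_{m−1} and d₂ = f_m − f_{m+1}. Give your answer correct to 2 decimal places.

Modal class: 44 to under 48 (highest frequency 28).
d₁ = 28 − 20 = 8, d₂ = 28 − 15 = 13
Mode ≈ 44 + (8/(8+13)) × 4 = 44 + 1.5238 = 45.5238

45.52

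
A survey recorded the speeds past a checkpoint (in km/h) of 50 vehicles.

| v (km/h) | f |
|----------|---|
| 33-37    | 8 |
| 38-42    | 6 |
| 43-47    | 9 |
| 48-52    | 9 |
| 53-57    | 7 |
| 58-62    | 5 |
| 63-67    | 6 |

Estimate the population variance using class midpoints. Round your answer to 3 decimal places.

Midpoints: 35, 40, 45, 50, 55, 60, 65
n = 50, Σfm = 2450, mean = 49.0000
Σfm² = 124650
Σf(m − x̄)² = Σfm² − (Σfm)²/n = 124650 − 2450²/50 = 4600.0000
Population variance = 4600.0000 / 50 = 92.0000

92.000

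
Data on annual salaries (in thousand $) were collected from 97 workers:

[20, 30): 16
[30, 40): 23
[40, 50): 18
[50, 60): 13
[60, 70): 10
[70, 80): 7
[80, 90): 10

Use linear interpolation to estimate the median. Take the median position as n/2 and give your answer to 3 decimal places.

45.278

Cumulative frequencies: 16, 39, 57, 70, 80, 87, 97
n = 97; position = n/2 = 48.5.
This falls in the class [40, 50): L = 40, F = 39, f = 18, h = 10.
Median ≈ 40 + ((48.5 − 39) / 18) × 10 = 45.2778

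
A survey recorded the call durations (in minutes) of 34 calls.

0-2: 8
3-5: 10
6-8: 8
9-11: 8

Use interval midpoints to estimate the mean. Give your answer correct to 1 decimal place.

5.4

Midpoints: 1, 4, 7, 10
Σfm = 8×1 + 10×4 + 8×7 + 8×10 = 184
n = Σf = 34
Mean = 184 / 34 = 5.4118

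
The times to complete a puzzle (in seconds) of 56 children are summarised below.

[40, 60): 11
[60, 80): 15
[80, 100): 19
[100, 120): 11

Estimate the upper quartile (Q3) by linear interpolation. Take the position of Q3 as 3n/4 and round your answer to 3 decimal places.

Cumulative frequencies: 11, 26, 45, 56
n = 56; position = 3n/4 = 42.
This falls in the class [80, 100): L = 80, F = 26, f = 19, h = 20.
Upper quartile ≈ 80 + ((42 − 26) / 19) × 20 = 96.8421

96.842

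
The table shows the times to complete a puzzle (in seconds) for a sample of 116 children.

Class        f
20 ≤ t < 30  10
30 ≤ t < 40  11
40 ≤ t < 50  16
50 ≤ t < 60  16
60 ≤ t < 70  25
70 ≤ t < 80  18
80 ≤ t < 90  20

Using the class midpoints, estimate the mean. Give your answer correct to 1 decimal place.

59.6

Midpoints: 25, 35, 45, 55, 65, 75, 85
Σfm = 10×25 + 11×35 + 16×45 + 16×55 + 25×65 + 18×75 + 20×85 = 6910
n = Σf = 116
Mean = 6910 / 116 = 59.5690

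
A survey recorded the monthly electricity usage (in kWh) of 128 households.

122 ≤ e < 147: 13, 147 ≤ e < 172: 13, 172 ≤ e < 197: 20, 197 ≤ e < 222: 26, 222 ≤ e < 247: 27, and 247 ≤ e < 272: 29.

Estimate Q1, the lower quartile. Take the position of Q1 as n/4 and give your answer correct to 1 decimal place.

Cumulative frequencies: 13, 26, 46, 72, 99, 128
n = 128; position = n/4 = 32.
This falls in the class 172 ≤ e < 197: L = 172, F = 26, f = 20, h = 25.
Lower quartile ≈ 172 + ((32 − 26) / 20) × 25 = 179.5000

179.5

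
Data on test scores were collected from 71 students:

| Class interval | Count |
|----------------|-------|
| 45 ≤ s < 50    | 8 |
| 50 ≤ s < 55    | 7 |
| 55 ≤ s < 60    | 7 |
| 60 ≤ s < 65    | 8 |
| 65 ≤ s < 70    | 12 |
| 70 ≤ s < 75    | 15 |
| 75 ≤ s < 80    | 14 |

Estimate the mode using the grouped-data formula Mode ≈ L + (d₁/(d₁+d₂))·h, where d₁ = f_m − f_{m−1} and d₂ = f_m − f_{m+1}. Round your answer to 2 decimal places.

Modal class: 70 ≤ s < 75 (highest frequency 15).
d₁ = 15 − 12 = 3, d₂ = 15 − 14 = 1
Mode ≈ 70 + (3/(3+1)) × 5 = 70 + 3.7500 = 73.7500

73.75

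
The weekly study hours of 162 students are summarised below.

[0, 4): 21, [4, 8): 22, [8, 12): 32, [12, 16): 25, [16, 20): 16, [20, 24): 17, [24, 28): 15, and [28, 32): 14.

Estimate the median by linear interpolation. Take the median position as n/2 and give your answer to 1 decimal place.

13.0

Cumulative frequencies: 21, 43, 75, 100, 116, 133, 148, 162
n = 162; position = n/2 = 81.
This falls in the class [12, 16): L = 12, F = 75, f = 25, h = 4.
Median ≈ 12 + ((81 − 75) / 25) × 4 = 12.9600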